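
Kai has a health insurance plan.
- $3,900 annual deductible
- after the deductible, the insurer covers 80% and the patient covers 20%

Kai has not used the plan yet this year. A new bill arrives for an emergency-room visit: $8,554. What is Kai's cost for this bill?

$4,830.80

Nothing has been paid toward the $3,900 deductible, so the first $3,900 of this charge is applied there.
After the $3,900 deductible portion, $8,554 − $3,900 = $4,654 is subject to coinsurance.
Coinsurance: $4,654 × 20% = $930.80.
Patient responsibility: $3,900 + $930.80 = $4,830.80.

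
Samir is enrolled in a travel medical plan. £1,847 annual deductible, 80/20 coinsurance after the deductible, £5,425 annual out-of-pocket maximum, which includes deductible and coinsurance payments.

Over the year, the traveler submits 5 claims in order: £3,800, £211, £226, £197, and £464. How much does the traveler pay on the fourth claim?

£39.40

Claim 1 (£3,800): £1,847 to deductible, leaving £1,953; 20% of £1,953 = £390.60. Traveler owes £2,237.60 (running OOP £2,237.60).
Claim 2 (£211): 20% coinsurance on £211 = £42.20. Traveler owes £42.20 (running OOP £2,279.80).
Claim 3 (£226): deductible met; 20% of £226 = £45.20. Cost to traveler: £45.20. OOP to date £2,325.
Claim 4 (£197): deductible already satisfied, so traveler's share is 20% × £197 = £39.40. Traveler owes £39.40 (running OOP £2,364.40).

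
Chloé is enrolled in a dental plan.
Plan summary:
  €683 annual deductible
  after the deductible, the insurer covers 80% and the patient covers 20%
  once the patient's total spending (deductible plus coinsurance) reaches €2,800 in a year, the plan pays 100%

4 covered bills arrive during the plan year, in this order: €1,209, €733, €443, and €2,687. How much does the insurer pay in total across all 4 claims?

Claim 1 (€1,209): deductible takes €683, €526 remains; 20% of €526 = €105.20. Cost to patient: €788.20. OOP to date €788.20. Insurer: €1,209 − €788.20 = €420.80.
Claim 2 (€733): 20% coinsurance on €733 = €146.60. Cost to patient: €146.60. OOP to date €934.80. Insurer: €733 − €146.60 = €586.40.
Claim 3 (€443): deductible already satisfied, so patient's share is 20% × €443 = €88.60. Patient owes €88.60 (running OOP €1,023.40). Insurer: €443 − €88.60 = €354.40.
Claim 4 (€2,687): deductible met; 20% of €2,687 = €537.40. Cost to patient: €537.40. OOP to date €1,560.80. Plan pays €2,687 − €537.40 = €2,149.60.
Insurer total: €420.80 + €586.40 + €354.40 + €2,149.60 = €3,511.20.

€3,511.20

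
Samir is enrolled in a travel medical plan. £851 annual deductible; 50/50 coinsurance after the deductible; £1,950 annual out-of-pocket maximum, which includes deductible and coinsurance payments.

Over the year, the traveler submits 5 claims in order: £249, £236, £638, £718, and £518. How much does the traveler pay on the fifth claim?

Claim 1 (£249): fully absorbed by the deductible. Traveler pays £249; OOP now £249.
Claim 2 (£236): fully absorbed by the deductible. Cost to traveler: £236. OOP to date £485.
Claim 3 (£638): deductible takes £366, £272 remains; traveler's 50% is £136. Traveler owes £502 (running OOP £987).
Claim 4 (£718): 50% coinsurance on £718 = £359. Traveler owes £359 (running OOP £1,346).
Claim 5 (£518): deductible met; 50% of £518 = £259. Cost to traveler: £259. OOP to date £1,605.

£259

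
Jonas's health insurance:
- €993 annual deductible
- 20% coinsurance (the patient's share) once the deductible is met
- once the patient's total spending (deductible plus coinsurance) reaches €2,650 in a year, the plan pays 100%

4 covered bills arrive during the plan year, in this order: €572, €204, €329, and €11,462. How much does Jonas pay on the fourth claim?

€1,634.60

Bill 1, €572: all of it applies to the deductible. Patient pays €572; OOP now €572.
Bill 2, €204: entire amount goes to the deductible. Patient pays €204; OOP now €776.
Bill 3, €329: €217 finishes the deductible; €112 goes to coinsurance; coinsurance €112 × 20% = €22.40. Cost to patient: €239.40. OOP to date €1,015.40.
Bill 4, €11,462: deductible already satisfied, so patient's share is 20% × €11,462 = €2,292.40. OOP would hit €3,307.80 > €2,650, so the cap limits the patient to €2,650 − €1,015.40 = €1,634.60.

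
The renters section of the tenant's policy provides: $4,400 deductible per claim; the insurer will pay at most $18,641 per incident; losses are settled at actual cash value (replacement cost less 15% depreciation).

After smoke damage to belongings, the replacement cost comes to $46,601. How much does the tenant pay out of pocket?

Actual cash value after 15% depreciation: $46,601 × 85% = $39,610.85.
After the deductible, $39,610.85 − $4,400 = $35,210.85 remains.
The $18,641 per-incident cap binds; insurer pays $18,641.
The tenant bears the rest of the original loss: $46,601 − $18,641 = $27,960.

$27,960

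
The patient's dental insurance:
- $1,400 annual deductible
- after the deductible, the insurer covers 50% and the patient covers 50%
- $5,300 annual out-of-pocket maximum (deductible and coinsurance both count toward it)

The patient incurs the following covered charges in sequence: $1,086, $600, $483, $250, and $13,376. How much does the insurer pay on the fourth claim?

Claim 1 — $1,086: all of it applies to the deductible. Patient owes $1,086 (running OOP $1,086). Plan pays $1,086 − $1,086 = $0.
Claim 2 — $600: $314 to deductible, leaving $286; patient's 50% is $143. Patient owes $457 (running OOP $1,543). Plan pays $600 − $457 = $143.
Claim 3 — $483: 50% coinsurance on $483 = $241.50. Cost to patient: $241.50. OOP to date $1,784.50. Insurer: $483 − $241.50 = $241.50.
Claim 4 — $250: deductible already satisfied, so patient's share is 50% × $250 = $125. Patient pays $125; OOP now $1,909.50. Insurer: $250 − $125 = $125.

$125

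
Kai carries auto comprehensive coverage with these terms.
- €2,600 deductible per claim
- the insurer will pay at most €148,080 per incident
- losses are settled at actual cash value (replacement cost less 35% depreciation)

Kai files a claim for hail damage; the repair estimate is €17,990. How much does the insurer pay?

€9,093.50

At 35% depreciation, ACV = €17,990 − €6,296.50 = €11,693.50.
After the deductible, €11,693.50 − €2,600 = €9,093.50 remains.
That's under the €148,080 cap, so the insurer reimburses the full €9,093.50.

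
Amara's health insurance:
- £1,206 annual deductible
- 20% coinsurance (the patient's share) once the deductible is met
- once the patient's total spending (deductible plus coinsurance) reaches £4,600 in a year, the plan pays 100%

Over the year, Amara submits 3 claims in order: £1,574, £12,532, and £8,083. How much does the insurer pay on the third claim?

Claim 1 (£1,574): £1,206 to deductible, leaving £368; 20% of £368 = £73.60. Patient owes £1,279.60 (running OOP £1,279.60). Plan pays £1,574 − £1,279.60 = £294.40.
Claim 2 (£12,532): 20% coinsurance on £12,532 = £2,506.40. Patient owes £2,506.40 (running OOP £3,786). Plan pays £12,532 − £2,506.40 = £10,025.60.
Claim 3 (£8,083): deductible already satisfied, so patient's share is 20% × £8,083 = £1,616.60. Adding that to £3,786 gives £5,402.60, past the £4,600 cap; patient pays only £4,600 − £3,786 = £814. Insurer: £8,083 − £814 = £7,269.

£7,269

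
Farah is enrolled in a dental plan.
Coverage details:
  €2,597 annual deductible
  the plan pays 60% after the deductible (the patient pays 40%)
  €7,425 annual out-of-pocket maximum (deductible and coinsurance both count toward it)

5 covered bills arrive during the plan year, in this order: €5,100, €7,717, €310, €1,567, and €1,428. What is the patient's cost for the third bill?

Claim 1 (€5,100): €2,597 to deductible, leaving €2,503; patient's 40% is €1,001.20. Patient pays €3,598.20; OOP now €3,598.20.
Claim 2 (€7,717): deductible already satisfied, so patient's share is 40% × €7,717 = €3,086.80. Cost to patient: €3,086.80. OOP to date €6,685.
Claim 3 (€310): 40% coinsurance on €310 = €124. Patient owes €124 (running OOP €6,809).

€124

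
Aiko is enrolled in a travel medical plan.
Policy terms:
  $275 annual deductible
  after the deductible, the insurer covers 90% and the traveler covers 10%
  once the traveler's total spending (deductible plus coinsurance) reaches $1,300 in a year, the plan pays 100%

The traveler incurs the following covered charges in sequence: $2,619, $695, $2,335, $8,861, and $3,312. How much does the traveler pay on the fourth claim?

Claim 1 — $2,619: $275 finishes the deductible; $2,344 goes to coinsurance; traveler's 10% is $234.40. Traveler pays $509.40; OOP now $509.40.
Claim 2 — $695: deductible already satisfied, so traveler's share is 10% × $695 = $69.50. Traveler owes $69.50 (running OOP $578.90).
Claim 3 — $2,335: 10% coinsurance on $2,335 = $233.50. Traveler pays $233.50; OOP now $812.40.
Claim 4 — $8,861: deductible already satisfied, so traveler's share is 10% × $8,861 = $886.10. OOP would hit $1,698.50 > $1,300, so the cap limits the traveler to $1,300 − $812.40 = $487.60.

$487.60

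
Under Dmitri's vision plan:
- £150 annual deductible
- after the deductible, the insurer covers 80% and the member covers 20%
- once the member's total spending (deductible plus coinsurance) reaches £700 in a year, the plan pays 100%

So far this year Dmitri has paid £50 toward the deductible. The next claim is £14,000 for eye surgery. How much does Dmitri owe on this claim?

£650

Remaining deductible: £150 − £50 = £100.
After the £100 deductible portion, £14,000 − £100 = £13,900 is subject to coinsurance.
Member's 20% share of £13,900 is £2,780.
So the member owes £100 + £2,780 = £2,880 before any cap.
Year-to-date out-of-pocket would reach £50 + £2,880 = £2,930, above the £700 maximum, so the member pays only £700 − £50 = £650.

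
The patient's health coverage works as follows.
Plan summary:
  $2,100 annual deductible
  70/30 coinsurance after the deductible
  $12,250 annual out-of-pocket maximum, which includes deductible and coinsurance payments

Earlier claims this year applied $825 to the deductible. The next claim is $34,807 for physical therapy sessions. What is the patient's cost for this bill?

$11,334.60

Remaining deductible: $2,100 − $825 = $1,275.
That leaves $34,807 − $1,275 = $33,532 for coinsurance.
Coinsurance: $33,532 × 30% = $10,059.60.
That puts the patient's cost at $1,275 + $10,059.60 = $11,334.60 before any cap.
Total out-of-pocket so far would be $825 + $11,334.60 = $12,159.60, below the $12,250 cap — no reduction.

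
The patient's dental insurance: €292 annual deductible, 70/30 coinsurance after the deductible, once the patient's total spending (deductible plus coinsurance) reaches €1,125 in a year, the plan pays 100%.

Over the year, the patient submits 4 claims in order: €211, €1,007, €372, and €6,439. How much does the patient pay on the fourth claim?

Claim 1 (€211): entire amount goes to the deductible. Patient owes €211 (running OOP €211).
Claim 2 (€1,007): €81 finishes the deductible; €926 goes to coinsurance; patient's 30% is €277.80. Patient pays €358.80; OOP now €569.80.
Claim 3 (€372): deductible already satisfied, so patient's share is 30% × €372 = €111.60. Cost to patient: €111.60. OOP to date €681.40.
Claim 4 (€6,439): 30% coinsurance on €6,439 = €1,931.70. That would push OOP to €2,613.10, over the €1,125 cap, so patient pays €1,125 − €681.40 = €443.60.

€443.60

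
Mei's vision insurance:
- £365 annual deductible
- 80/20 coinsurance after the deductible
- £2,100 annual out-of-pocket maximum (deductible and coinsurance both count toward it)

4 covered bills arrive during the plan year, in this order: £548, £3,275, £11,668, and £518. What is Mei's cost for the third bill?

£1,043.40

Bill 1, £548: deductible takes £365, £183 remains; 20% of £183 = £36.60. Member pays £401.60; OOP now £401.60.
Bill 2, £3,275: deductible already satisfied, so member's share is 20% × £3,275 = £655. Cost to member: £655. OOP to date £1,056.60.
Bill 3, £11,668: deductible already satisfied, so member's share is 20% × £11,668 = £2,333.60. Adding that to £1,056.60 gives £3,390.20, past the £2,100 cap; member pays only £2,100 − £1,056.60 = £1,043.40.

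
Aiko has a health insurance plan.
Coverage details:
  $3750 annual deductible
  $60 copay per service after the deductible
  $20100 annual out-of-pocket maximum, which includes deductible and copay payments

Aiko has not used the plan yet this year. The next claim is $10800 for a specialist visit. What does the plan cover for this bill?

$6990

Deductible not yet touched, so the first $3750 of the bill goes to the deductible.
After the $3750 deductible portion, $10800 − $3750 = $7050 is subject to the copay.
Copay on this service: $60.
So the patient owes $3750 + $60 = $3810 before any cap.
Total out-of-pocket so far would be $0 + $3810 = $3810, below the $20100 cap — no reduction.
The insurer covers the remainder: $10800 − $3810 = $6990.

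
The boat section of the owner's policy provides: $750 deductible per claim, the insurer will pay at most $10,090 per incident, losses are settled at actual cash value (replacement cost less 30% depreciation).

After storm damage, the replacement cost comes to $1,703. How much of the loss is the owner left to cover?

$1,260.90

Depreciate 30%: the covered value is $1,703 × 0.7 = $1,192.10.
Subtract the deductible: $1,192.10 − $750 = $442.10.
$442.10 ≤ $10,090, so the limit doesn't bind; insurer pays $442.10.
Out of pocket: $1,703 − $442.10 = $1,260.90.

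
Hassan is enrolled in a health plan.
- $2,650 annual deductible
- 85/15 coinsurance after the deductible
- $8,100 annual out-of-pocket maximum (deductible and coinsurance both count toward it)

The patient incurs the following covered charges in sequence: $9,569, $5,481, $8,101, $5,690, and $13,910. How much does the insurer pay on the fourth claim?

$4,836.50

Claim 1 ($9,569): $2,650 finishes the deductible; $6,919 goes to coinsurance; 15% of $6,919 = $1,037.85. Patient owes $3,687.85 (running OOP $3,687.85). Plan pays $9,569 − $3,687.85 = $5,881.15.
Claim 2 ($5,481): 15% coinsurance on $5,481 = $822.15. Patient pays $822.15; OOP now $4,510. Plan pays $5,481 − $822.15 = $4,658.85.
Claim 3 ($8,101): deductible already satisfied, so patient's share is 15% × $8,101 = $1,215.15. Patient pays $1,215.15; OOP now $5,725.15. Insurer: $8,101 − $1,215.15 = $6,885.85.
Claim 4 ($5,690): deductible already satisfied, so patient's share is 15% × $5,690 = $853.50. Patient pays $853.50; OOP now $6,578.65. Insurer: $5,690 − $853.50 = $4,836.50.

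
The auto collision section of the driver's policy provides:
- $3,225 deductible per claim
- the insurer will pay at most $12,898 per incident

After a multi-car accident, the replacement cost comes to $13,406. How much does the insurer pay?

$10,181

Subtract the deductible: $13,406 − $3,225 = $10,181.
$10,181 is within the $12,898 limit, so the insurer pays $10,181.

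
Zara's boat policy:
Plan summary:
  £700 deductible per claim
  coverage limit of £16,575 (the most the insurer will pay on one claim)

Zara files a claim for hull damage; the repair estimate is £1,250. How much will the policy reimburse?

£550

Less the £700 deductible: £1,250 − £700 = £550.
That's under the £16,575 cap, so the insurer reimburses the full £550.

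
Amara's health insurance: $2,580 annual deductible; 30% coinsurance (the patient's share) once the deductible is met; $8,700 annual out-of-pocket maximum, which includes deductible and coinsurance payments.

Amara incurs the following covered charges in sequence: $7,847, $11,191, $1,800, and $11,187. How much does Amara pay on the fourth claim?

#1 ($7,847): $2,580 finishes the deductible; $5,267 goes to coinsurance; patient's 30% is $1,580.10. Patient owes $4,160.10 (running OOP $4,160.10).
#2 ($11,191): deductible met; 30% of $11,191 = $3,357.30. Cost to patient: $3,357.30. OOP to date $7,517.40.
#3 ($1,800): deductible already satisfied, so patient's share is 30% × $1,800 = $540. Cost to patient: $540. OOP to date $8,057.40.
#4 ($11,187): deductible met; 30% of $11,187 = $3,356.10. That would push OOP to $11,413.50, over the $8,700 cap, so patient pays $8,700 − $8,057.40 = $642.60.

$642.60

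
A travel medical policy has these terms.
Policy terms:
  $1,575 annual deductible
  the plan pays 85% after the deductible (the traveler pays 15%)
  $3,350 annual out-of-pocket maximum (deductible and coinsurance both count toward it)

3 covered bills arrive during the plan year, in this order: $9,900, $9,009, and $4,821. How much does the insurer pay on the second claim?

$8,482.75

#1 ($9,900): deductible takes $1,575, $8,325 remains; traveler's 15% is $1,248.75. Cost to traveler: $2,823.75. OOP to date $2,823.75. Insurer: $9,900 − $2,823.75 = $7,076.25.
#2 ($9,009): deductible already satisfied, so traveler's share is 15% × $9,009 = $1,351.35. OOP would hit $4,175.10 > $3,350, so the cap limits the traveler to $3,350 − $2,823.75 = $526.25. Plan pays $9,009 − $526.25 = $8,482.75.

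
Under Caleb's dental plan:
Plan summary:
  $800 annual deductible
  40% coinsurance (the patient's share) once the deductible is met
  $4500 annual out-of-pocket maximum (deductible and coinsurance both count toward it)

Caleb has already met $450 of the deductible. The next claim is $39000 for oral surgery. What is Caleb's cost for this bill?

Remaining deductible: $800 − $450 = $350.
After the $350 deductible portion, $39000 − $350 = $38650 is subject to coinsurance.
Coinsurance: $38650 × 40% = $15460.
Patient responsibility before any cap: $350 + $15460 = $15810.
That would bring total out-of-pocket to $16260, past the $4500 cap. The patient is capped at $4500 − $450 = $4050 on this claim.

$4050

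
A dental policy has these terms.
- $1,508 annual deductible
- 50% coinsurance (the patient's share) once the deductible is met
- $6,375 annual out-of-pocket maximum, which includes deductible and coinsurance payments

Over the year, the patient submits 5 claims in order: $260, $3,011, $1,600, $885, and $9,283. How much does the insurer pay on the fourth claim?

Bill 1, $260: all of it applies to the deductible. Patient pays $260; OOP now $260. Plan pays $260 − $260 = $0.
Bill 2, $3,011: $1,248 finishes the deductible; $1,763 goes to coinsurance; coinsurance $1,763 × 50% = $881.50. Patient owes $2,129.50 (running OOP $2,389.50). Insurer: $3,011 − $2,129.50 = $881.50.
Bill 3, $1,600: deductible met; 50% of $1,600 = $800. Patient pays $800; OOP now $3,189.50. Insurer: $1,600 − $800 = $800.
Bill 4, $885: deductible met; 50% of $885 = $442.50. Patient owes $442.50 (running OOP $3,632). Plan pays $885 − $442.50 = $442.50.

$442.50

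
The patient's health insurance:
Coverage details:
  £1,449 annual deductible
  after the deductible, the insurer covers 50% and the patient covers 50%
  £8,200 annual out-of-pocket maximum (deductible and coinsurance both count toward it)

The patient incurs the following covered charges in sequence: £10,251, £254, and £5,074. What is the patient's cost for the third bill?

£2,223

Bill 1, £10,251: £1,449 to deductible, leaving £8,802; 50% of £8,802 = £4,401. Patient pays £5,850; OOP now £5,850.
Bill 2, £254: deductible met; 50% of £254 = £127. Patient owes £127 (running OOP £5,977).
Bill 3, £5,074: 50% coinsurance on £5,074 = £2,537. OOP would hit £8,514 > £8,200, so the cap limits the patient to £8,200 − £5,977 = £2,223.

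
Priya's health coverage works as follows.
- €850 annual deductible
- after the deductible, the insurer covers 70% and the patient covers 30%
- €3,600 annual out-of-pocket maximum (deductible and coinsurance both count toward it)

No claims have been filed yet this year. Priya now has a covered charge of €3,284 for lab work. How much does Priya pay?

€1,580.20

The full €850 deductible is still open; €850 of this bill applies to it.
That leaves €3,284 − €850 = €2,434 for coinsurance.
Coinsurance: €2,434 × 30% = €730.20.
Patient responsibility before any cap: €850 + €730.20 = €1,580.20.
Year-to-date out-of-pocket becomes €0 + €1,580.20 = €1,580.20, still under the €3,600 maximum, so no cap applies.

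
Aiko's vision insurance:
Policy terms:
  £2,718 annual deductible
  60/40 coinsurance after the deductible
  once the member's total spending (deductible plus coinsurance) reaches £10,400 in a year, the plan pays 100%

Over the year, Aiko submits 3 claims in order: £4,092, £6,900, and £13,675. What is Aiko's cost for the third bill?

Bill 1, £4,092: £2,718 to deductible, leaving £1,374; member's 40% is £549.60. Cost to member: £3,267.60. OOP to date £3,267.60.
Bill 2, £6,900: deductible already satisfied, so member's share is 40% × £6,900 = £2,760. Member pays £2,760; OOP now £6,027.60.
Bill 3, £13,675: deductible already satisfied, so member's share is 40% × £13,675 = £5,470. Adding that to £6,027.60 gives £11,497.60, past the £10,400 cap; member pays only £10,400 − £6,027.60 = £4,372.40.

£4,372.40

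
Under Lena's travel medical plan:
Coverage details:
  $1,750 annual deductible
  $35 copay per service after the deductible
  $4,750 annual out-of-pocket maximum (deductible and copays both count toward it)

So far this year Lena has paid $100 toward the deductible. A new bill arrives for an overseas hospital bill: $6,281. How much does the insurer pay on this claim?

$100 of the $1,750 deductible is already met, leaving $1,650.
That leaves $6,281 − $1,650 = $4,631 for the copay.
Copay on this service: $35.
So the traveler owes $1,650 + $35 = $1,685 before any cap.
Year-to-date out-of-pocket becomes $100 + $1,685 = $1,785, still under the $4,750 maximum, so no cap applies.
Insurer pays the balance: $6,281 − $1,685 = $4,596.

$4,596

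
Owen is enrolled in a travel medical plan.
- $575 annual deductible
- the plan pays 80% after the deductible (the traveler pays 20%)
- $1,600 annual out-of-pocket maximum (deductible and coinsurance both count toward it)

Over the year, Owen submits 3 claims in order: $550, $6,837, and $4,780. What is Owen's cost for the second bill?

#1 ($550): entire amount goes to the deductible. Traveler owes $550 (running OOP $550).
#2 ($6,837): $25 to deductible, leaving $6,812; 20% of $6,812 = $1,362.40. Claim cost before the cap: $25 + $1,362.40 = $1,387.40. That would push OOP to $1,937.40, over the $1,600 cap, so traveler pays $1,600 − $550 = $1,050.

$1,050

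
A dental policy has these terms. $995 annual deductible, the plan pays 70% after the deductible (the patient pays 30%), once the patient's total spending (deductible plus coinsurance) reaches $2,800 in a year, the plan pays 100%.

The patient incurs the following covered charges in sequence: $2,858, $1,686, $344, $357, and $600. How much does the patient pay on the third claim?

$103.20

Bill 1, $2,858: deductible takes $995, $1,863 remains; coinsurance $1,863 × 30% = $558.90. Patient pays $1,553.90; OOP now $1,553.90.
Bill 2, $1,686: 30% coinsurance on $1,686 = $505.80. Patient owes $505.80 (running OOP $2,059.70).
Bill 3, $344: deductible met; 30% of $344 = $103.20. Patient pays $103.20; OOP now $2,162.90.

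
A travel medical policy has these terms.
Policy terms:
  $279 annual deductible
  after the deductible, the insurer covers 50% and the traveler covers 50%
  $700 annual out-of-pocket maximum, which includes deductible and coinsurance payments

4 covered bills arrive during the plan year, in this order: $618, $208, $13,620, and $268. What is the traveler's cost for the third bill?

#1 ($618): $279 to deductible, leaving $339; 50% of $339 = $169.50. Traveler owes $448.50 (running OOP $448.50).
#2 ($208): deductible already satisfied, so traveler's share is 50% × $208 = $104. Traveler owes $104 (running OOP $552.50).
#3 ($13,620): deductible met; 50% of $13,620 = $6,810. Adding that to $552.50 gives $7,362.50, past the $700 cap; traveler pays only $700 − $552.50 = $147.50.

$147.50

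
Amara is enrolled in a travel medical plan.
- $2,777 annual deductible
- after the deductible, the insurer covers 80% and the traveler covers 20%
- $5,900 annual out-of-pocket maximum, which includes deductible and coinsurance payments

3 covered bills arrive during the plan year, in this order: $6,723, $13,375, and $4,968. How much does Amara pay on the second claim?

Bill 1, $6,723: $2,777 to deductible, leaving $3,946; traveler's 20% is $789.20. Traveler owes $3,566.20 (running OOP $3,566.20).
Bill 2, $13,375: deductible already satisfied, so traveler's share is 20% × $13,375 = $2,675. OOP would hit $6,241.20 > $5,900, so the cap limits the traveler to $5,900 − $3,566.20 = $2,333.80.

$2,333.80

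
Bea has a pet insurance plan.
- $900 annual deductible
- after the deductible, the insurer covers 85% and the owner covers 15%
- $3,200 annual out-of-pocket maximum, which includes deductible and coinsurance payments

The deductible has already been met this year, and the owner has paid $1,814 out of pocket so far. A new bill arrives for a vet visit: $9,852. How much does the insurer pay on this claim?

With the deductible met, the entire $9,852 is subject to coinsurance.
Coinsurance: $9,852 × 15% = $1,477.80.
Year-to-date out-of-pocket would reach $1,814 + $1,477.80 = $3,291.80, above the $3,200 maximum, so the owner pays only $3,200 − $1,814 = $1,386.
Insurer pays the balance: $9,852 − $1,386 = $8,466.

$8,466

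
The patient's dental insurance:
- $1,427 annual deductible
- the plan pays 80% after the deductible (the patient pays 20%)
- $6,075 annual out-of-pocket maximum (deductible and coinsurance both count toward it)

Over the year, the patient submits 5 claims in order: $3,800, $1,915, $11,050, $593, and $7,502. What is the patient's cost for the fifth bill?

Claim 1 ($3,800): $1,427 to deductible, leaving $2,373; patient's 20% is $474.60. Patient owes $1,901.60 (running OOP $1,901.60).
Claim 2 ($1,915): 20% coinsurance on $1,915 = $383. Patient pays $383; OOP now $2,284.60.
Claim 3 ($11,050): deductible already satisfied, so patient's share is 20% × $11,050 = $2,210. Cost to patient: $2,210. OOP to date $4,494.60.
Claim 4 ($593): deductible met; 20% of $593 = $118.60. Patient owes $118.60 (running OOP $4,613.20).
Claim 5 ($7,502): deductible met; 20% of $7,502 = $1,500.40. OOP would hit $6,113.60 > $6,075, so the cap limits the patient to $6,075 − $4,613.20 = $1,461.80.

$1,461.80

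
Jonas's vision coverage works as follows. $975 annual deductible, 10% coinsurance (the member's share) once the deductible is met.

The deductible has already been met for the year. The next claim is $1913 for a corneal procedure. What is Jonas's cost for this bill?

$191.30

With the deductible met, the entire $1913 is subject to coinsurance.
Member's 10% share of $1913 is $191.30.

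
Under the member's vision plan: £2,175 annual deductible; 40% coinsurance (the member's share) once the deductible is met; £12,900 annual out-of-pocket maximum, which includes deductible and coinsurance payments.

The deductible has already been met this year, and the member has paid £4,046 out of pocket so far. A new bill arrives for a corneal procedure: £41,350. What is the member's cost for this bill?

The deductible is already satisfied, so the full bill goes to coinsurance.
40% of £41,350 = £16,540 falls to the member.
Year-to-date out-of-pocket would reach £4,046 + £16,540 = £20,586, above the £12,900 maximum, so the member pays only £12,900 − £4,046 = £8,854.

£8,854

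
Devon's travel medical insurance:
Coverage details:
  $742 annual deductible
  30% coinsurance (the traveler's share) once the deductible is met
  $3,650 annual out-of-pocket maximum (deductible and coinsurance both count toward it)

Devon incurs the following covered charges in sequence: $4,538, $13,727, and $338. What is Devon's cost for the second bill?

$1,769.20

Claim 1 ($4,538): $742 to deductible, leaving $3,796; 30% of $3,796 = $1,138.80. Traveler owes $1,880.80 (running OOP $1,880.80).
Claim 2 ($13,727): deductible met; 30% of $13,727 = $4,118.10. OOP would hit $5,998.90 > $3,650, so the cap limits the traveler to $3,650 − $1,880.80 = $1,769.20.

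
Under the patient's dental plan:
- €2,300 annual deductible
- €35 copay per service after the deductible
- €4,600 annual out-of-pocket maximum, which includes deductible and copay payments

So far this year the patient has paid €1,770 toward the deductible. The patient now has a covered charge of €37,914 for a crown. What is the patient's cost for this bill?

Deductible still to meet: €2,300 − €1,770 = €530.
That leaves €37,914 − €530 = €37,384 for the copay.
Copay on this service: €35.
Patient responsibility before any cap: €530 + €35 = €565.
Cumulative spending €1,770 + €565 = €2,335 stays under the €4,600 maximum.

€565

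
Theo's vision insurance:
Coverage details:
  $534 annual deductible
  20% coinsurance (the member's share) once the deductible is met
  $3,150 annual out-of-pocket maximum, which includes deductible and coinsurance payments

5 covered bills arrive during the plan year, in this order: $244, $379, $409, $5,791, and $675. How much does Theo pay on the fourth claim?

$1,158.20

Bill 1, $244: all of it applies to the deductible. Member owes $244 (running OOP $244).
Bill 2, $379: $290 to deductible, leaving $89; member's 20% is $17.80. Cost to member: $307.80. OOP to date $551.80.
Bill 3, $409: 20% coinsurance on $409 = $81.80. Cost to member: $81.80. OOP to date $633.60.
Bill 4, $5,791: 20% coinsurance on $5,791 = $1,158.20. Member pays $1,158.20; OOP now $1,791.80.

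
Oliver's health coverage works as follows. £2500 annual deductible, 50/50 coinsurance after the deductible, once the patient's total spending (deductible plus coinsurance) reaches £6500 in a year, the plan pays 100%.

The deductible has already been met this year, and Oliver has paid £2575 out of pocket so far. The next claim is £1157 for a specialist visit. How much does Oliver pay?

With the deductible met, the entire £1157 is subject to coinsurance.
Patient's 50% share of £1157 is £578.50.
Cumulative spending £2575 + £578.50 = £3153.50 stays under the £6500 maximum.

£578.50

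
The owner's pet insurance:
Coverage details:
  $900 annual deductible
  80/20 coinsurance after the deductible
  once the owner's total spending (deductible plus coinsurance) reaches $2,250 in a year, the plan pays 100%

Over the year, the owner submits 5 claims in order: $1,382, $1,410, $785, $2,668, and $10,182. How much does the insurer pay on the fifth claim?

$9,901

#1 ($1,382): $900 finishes the deductible; $482 goes to coinsurance; owner's 20% is $96.40. Owner owes $996.40 (running OOP $996.40). Plan pays $1,382 − $996.40 = $385.60.
#2 ($1,410): deductible met; 20% of $1,410 = $282. Cost to owner: $282. OOP to date $1,278.40. Plan pays $1,410 − $282 = $1,128.
#3 ($785): 20% coinsurance on $785 = $157. Cost to owner: $157. OOP to date $1,435.40. Insurer: $785 − $157 = $628.
#4 ($2,668): 20% coinsurance on $2,668 = $533.60. Owner owes $533.60 (running OOP $1,969). Insurer: $2,668 − $533.60 = $2,134.40.
#5 ($10,182): deductible met; 20% of $10,182 = $2,036.40. That would push OOP to $4,005.40, over the $2,250 cap, so owner pays $2,250 − $1,969 = $281. Plan pays $10,182 − $281 = $9,901.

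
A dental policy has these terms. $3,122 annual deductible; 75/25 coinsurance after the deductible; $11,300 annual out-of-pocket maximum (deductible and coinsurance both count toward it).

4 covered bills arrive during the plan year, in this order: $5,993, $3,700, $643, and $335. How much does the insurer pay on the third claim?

$482.25

#1 ($5,993): deductible takes $3,122, $2,871 remains; patient's 25% is $717.75. Patient owes $3,839.75 (running OOP $3,839.75). Insurer: $5,993 − $3,839.75 = $2,153.25.
#2 ($3,700): deductible met; 25% of $3,700 = $925. Cost to patient: $925. OOP to date $4,764.75. Insurer: $3,700 − $925 = $2,775.
#3 ($643): 25% coinsurance on $643 = $160.75. Patient pays $160.75; OOP now $4,925.50. Insurer: $643 − $160.75 = $482.25.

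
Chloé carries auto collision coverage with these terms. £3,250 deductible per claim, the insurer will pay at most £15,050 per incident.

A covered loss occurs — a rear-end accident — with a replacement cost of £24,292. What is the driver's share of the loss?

£9,242

Less the £3,250 deductible: £24,292 − £3,250 = £21,042.
£21,042 exceeds the £15,050 limit, so the insurer pays the limit: £15,050.
Out of pocket: £24,292 − £15,050 = £9,242.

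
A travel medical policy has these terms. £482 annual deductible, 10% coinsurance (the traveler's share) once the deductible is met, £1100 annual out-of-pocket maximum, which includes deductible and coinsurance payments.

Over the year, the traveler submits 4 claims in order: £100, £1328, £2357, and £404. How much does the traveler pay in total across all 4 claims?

Claim 1 (£100): entire amount goes to the deductible. Traveler owes £100 (running OOP £100).
Claim 2 (£1328): deductible takes £382, £946 remains; traveler's 10% is £94.60. Traveler pays £476.60; OOP now £576.60.
Claim 3 (£2357): deductible already satisfied, so traveler's share is 10% × £2357 = £235.70. Traveler owes £235.70 (running OOP £812.30).
Claim 4 (£404): 10% coinsurance on £404 = £40.40. Traveler owes £40.40 (running OOP £852.70).
Total paid by the traveler: £100 + £476.60 + £235.70 + £40.40 = £852.70.

£852.70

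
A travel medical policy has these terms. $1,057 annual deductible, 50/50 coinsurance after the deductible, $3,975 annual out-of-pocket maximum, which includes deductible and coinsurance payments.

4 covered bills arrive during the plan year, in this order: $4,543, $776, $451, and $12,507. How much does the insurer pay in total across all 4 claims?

#1 ($4,543): deductible takes $1,057, $3,486 remains; traveler's 50% is $1,743. Traveler owes $2,800 (running OOP $2,800). Insurer: $4,543 − $2,800 = $1,743.
#2 ($776): deductible already satisfied, so traveler's share is 50% × $776 = $388. Traveler pays $388; OOP now $3,188. Plan pays $776 − $388 = $388.
#3 ($451): deductible already satisfied, so traveler's share is 50% × $451 = $225.50. Traveler owes $225.50 (running OOP $3,413.50). Insurer: $451 − $225.50 = $225.50.
#4 ($12,507): deductible met; 50% of $12,507 = $6,253.50. Adding that to $3,413.50 gives $9,667, past the $3,975 cap; traveler pays only $3,975 − $3,413.50 = $561.50. Plan pays $12,507 − $561.50 = $11,945.50.
Insurer total = bills − traveler's total = $18,277 − $3,975 = $14,302.

$14,302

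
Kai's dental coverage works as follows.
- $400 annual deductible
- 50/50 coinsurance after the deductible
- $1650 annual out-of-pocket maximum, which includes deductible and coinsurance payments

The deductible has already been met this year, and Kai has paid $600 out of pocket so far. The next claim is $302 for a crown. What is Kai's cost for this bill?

With the deductible met, the entire $302 is subject to coinsurance.
Patient's 50% share of $302 is $151.
Cumulative spending $600 + $151 = $751 stays under the $1650 maximum.

$151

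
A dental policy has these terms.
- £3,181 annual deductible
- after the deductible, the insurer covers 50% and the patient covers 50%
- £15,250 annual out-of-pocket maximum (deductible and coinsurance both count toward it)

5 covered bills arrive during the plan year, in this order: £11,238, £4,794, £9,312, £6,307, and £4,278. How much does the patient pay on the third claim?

£4,656

Bill 1, £11,238: £3,181 to deductible, leaving £8,057; 50% of £8,057 = £4,028.50. Patient pays £7,209.50; OOP now £7,209.50.
Bill 2, £4,794: 50% coinsurance on £4,794 = £2,397. Cost to patient: £2,397. OOP to date £9,606.50.
Bill 3, £9,312: deductible met; 50% of £9,312 = £4,656. Patient pays £4,656; OOP now £14,262.50.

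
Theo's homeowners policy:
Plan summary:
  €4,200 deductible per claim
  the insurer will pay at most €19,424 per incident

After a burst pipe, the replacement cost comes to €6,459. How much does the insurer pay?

€2,259

Subtract the deductible: €6,459 − €4,200 = €2,259.
€2,259 is within the €19,424 limit, so the insurer pays €2,259.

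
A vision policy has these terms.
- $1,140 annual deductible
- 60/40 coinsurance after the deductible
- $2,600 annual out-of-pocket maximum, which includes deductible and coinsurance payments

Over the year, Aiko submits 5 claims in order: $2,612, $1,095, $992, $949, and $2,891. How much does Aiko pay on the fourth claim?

$36.40

Claim 1 ($2,612): deductible takes $1,140, $1,472 remains; 40% of $1,472 = $588.80. Cost to member: $1,728.80. OOP to date $1,728.80.
Claim 2 ($1,095): 40% coinsurance on $1,095 = $438. Member pays $438; OOP now $2,166.80.
Claim 3 ($992): deductible met; 40% of $992 = $396.80. Cost to member: $396.80. OOP to date $2,563.60.
Claim 4 ($949): deductible met; 40% of $949 = $379.60. OOP would hit $2,943.20 > $2,600, so the cap limits the member to $2,600 − $2,563.60 = $36.40.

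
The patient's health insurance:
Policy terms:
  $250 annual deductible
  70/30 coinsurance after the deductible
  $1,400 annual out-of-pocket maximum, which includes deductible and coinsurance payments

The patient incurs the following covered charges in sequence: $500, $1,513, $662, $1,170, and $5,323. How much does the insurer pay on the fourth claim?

$819

Bill 1, $500: $250 to deductible, leaving $250; coinsurance $250 × 30% = $75. Patient owes $325 (running OOP $325). Insurer: $500 − $325 = $175.
Bill 2, $1,513: deductible already satisfied, so patient's share is 30% × $1,513 = $453.90. Patient owes $453.90 (running OOP $778.90). Plan pays $1,513 − $453.90 = $1,059.10.
Bill 3, $662: 30% coinsurance on $662 = $198.60. Cost to patient: $198.60. OOP to date $977.50. Plan pays $662 − $198.60 = $463.40.
Bill 4, $1,170: deductible met; 30% of $1,170 = $351. Cost to patient: $351. OOP to date $1,328.50. Plan pays $1,170 − $351 = $819.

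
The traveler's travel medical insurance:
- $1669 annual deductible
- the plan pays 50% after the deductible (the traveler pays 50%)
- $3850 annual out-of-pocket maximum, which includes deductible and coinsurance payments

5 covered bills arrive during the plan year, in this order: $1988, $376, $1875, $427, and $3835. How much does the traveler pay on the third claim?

#1 ($1988): $1669 to deductible, leaving $319; 50% of $319 = $159.50. Traveler pays $1828.50; OOP now $1828.50.
#2 ($376): deductible met; 50% of $376 = $188. Traveler owes $188 (running OOP $2016.50).
#3 ($1875): deductible already satisfied, so traveler's share is 50% × $1875 = $937.50. Cost to traveler: $937.50. OOP to date $2954.

$937.50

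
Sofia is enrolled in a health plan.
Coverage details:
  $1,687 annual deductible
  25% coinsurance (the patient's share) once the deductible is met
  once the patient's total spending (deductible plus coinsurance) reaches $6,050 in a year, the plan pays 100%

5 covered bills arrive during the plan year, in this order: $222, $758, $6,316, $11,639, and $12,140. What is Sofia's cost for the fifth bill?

$51

Claim 1 ($222): fully absorbed by the deductible. Cost to patient: $222. OOP to date $222.
Claim 2 ($758): entire amount goes to the deductible. Patient pays $758; OOP now $980.
Claim 3 ($6,316): $707 finishes the deductible; $5,609 goes to coinsurance; patient's 25% is $1,402.25. Patient pays $2,109.25; OOP now $3,089.25.
Claim 4 ($11,639): deductible already satisfied, so patient's share is 25% × $11,639 = $2,909.75. Patient owes $2,909.75 (running OOP $5,999).
Claim 5 ($12,140): 25% coinsurance on $12,140 = $3,035. Adding that to $5,999 gives $9,034, past the $6,050 cap; patient pays only $6,050 − $5,999 = $51.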